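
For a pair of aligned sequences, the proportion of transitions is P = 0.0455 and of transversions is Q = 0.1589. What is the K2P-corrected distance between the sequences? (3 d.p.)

Under the Kimura two-parameter model, d = −½ ln(1 − 2P − Q) − ¼ ln(1 − 2Q).
1 − 2P − Q = 0.7501, giving −½ ln(0.7501) = 0.143774.
1 − 2Q = 0.6822, giving −¼ ln(0.6822) = 0.095608.
d = 0.143774 + 0.095608 = 0.239382.

0.239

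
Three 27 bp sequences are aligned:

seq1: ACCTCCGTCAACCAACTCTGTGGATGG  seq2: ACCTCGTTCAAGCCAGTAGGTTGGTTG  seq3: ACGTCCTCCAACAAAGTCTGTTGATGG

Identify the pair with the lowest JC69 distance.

seq1 and seq3

seq1–seq2: 10/27 differ, p = 0.370, d = 0.511.
seq1–seq3: 6/27 differ, p = 0.222, d = 0.264.
seq2–seq3: 10/27 differ, p = 0.370, d = 0.511.
The smallest distance is between seq1 and seq3.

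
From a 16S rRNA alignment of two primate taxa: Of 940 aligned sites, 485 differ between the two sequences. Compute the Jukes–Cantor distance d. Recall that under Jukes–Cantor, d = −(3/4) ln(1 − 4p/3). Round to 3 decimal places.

0.873

p = 485/940 ≈ 0.515957.
d = −(3/4) ln(1 − 4p/3) = −0.75 ln(1 − 0.687943) = −0.75 ln(0.312057)
  = −0.75 × (-1.164569) = 0.873427 substitutions/site.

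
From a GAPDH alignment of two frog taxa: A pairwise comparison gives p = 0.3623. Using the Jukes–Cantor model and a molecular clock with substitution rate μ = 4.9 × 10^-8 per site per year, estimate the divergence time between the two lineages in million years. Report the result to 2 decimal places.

d = −(3/4) ln(1 − 4p/3) = −0.75 ln(1 − 0.483067) = −0.75 ln(0.516933)
  = −0.75 × (-0.659842) = 0.494882 substitutions/site.
Under a molecular clock d = 2μt, so t = d/(2μ) = 0.494882 / (2 × 4.9 × 10^-8) = 5.05 million years.

5.05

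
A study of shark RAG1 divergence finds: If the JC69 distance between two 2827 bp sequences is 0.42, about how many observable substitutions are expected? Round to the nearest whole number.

909

Invert JC69: p = (3/4)(1 − e^(−4d/3)) = 0.75 × (1 − e^(-0.56)) = 0.75 × (1 − 0.571209) = 0.321593.
Expected differing sites = pL ≈ 0.321593 × 2827 = 909.143411 ≈ 909.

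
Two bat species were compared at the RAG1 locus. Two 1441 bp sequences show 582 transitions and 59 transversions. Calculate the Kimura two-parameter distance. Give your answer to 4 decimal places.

P = 582/1441 ≈ 0.403886 and Q = 59/1441 ≈ 0.040944.
Under the Kimura two-parameter model, d = −½ ln(1 − 2P − Q) − ¼ ln(1 − 2Q).
1 − 2P − Q = 0.151284, giving −½ ln(0.151284) = 0.944298.
1 − 2Q = 0.918112, giving −¼ ln(0.918112) = 0.021359.
d = 0.944298 + 0.021359 = 0.965657.

0.9657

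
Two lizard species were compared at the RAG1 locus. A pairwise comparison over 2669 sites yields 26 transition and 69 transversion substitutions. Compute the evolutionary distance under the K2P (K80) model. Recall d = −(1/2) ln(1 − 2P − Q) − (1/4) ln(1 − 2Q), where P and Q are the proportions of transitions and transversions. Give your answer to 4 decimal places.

P = 26/2669 ≈ 0.009741 and Q = 69/2669 ≈ 0.025852.
Under the Kimura two-parameter model, d = −½ ln(1 − 2P − Q) − ¼ ln(1 − 2Q).
1 − 2P − Q = 0.954666, giving −½ ln(0.954666) = 0.023197.
1 − 2Q = 0.948296, giving −¼ ln(0.948296) = 0.013272.
d = 0.023197 + 0.013272 = 0.036469.

0.0365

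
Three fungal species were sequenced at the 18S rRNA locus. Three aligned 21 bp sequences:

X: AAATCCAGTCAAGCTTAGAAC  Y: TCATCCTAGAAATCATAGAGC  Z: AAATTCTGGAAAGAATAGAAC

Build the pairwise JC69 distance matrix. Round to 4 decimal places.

X–Y: 9/21 sites differ → p ≈ 0.428571, d = −0.75 ln(1 − 0.571428) = 0.635472 ≈ 0.6355.
X–Z: 6/21 sites differ → p ≈ 0.285714, d = −0.75 ln(1 − 0.380952) = 0.359679 ≈ 0.3597.
Y–Z: 7/21 sites differ → p ≈ 0.333333, d = −0.75 ln(1 − 0.444444) = 0.440839 ≈ 0.4408.

d(X,Y) = 0.6355, d(X,Z) = 0.3597, d(Y,Z) = 0.4408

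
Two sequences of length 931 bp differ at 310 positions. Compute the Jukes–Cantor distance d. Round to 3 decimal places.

p = 310/931 ≈ 0.332975.
d = −(3/4) ln(1 − 4p/3) = −0.75 ln(1 − 0.443967) = −0.75 ln(0.556033)
  = −0.75 × (-0.586928) = 0.440196 substitutions/site.

0.440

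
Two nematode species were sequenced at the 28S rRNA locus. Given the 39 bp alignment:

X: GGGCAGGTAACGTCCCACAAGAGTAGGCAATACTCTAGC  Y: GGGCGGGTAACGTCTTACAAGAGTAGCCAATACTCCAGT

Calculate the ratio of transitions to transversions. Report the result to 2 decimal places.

5.00

Transitions are A↔G and C↔T; transversions are all other mismatches.
Transitions: 5. Transversions: 1.
R = 5/1 = 5.00.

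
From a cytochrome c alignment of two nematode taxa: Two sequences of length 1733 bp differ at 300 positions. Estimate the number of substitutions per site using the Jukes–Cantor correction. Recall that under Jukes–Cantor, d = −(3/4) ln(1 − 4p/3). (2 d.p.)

p = 300/1733 ≈ 0.17311.
d = −(3/4) ln(1 − 4p/3) = −0.75 ln(1 − 0.230813) = −0.75 ln(0.769187)
  = −0.75 × (-0.262421) = 0.196816 substitutions/site.

0.20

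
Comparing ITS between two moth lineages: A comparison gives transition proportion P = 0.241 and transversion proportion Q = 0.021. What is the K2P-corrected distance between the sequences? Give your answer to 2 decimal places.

Under the Kimura two-parameter model, d = −½ ln(1 − 2P − Q) − ¼ ln(1 − 2Q).
1 − 2P − Q = 0.497, giving −½ ln(0.497) = 0.349583.
1 − 2Q = 0.958, giving −¼ ln(0.958) = 0.010727.
d = 0.349583 + 0.010727 = 0.360310.

0.36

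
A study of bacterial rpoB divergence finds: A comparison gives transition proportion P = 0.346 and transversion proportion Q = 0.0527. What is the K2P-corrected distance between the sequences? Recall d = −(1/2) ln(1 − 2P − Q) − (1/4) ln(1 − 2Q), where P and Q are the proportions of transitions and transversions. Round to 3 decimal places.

Under the Kimura two-parameter model, d = −½ ln(1 − 2P − Q) − ¼ ln(1 − 2Q).
1 − 2P − Q = 0.2553, giving −½ ln(0.2553) = 0.682658.
1 − 2Q = 0.8946, giving −¼ ln(0.8946) = 0.027845.
d = 0.682658 + 0.027845 = 0.710503.

0.711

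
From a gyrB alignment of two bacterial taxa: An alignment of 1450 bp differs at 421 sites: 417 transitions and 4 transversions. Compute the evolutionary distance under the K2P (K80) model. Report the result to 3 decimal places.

P = 417/1450 ≈ 0.287586 and Q = 4/1450 ≈ 0.002759.
Under the Kimura two-parameter model, d = −½ ln(1 − 2P − Q) − ¼ ln(1 − 2Q).
1 − 2P − Q = 0.422069, giving −½ ln(0.422069) = 0.431293.
1 − 2Q = 0.994482, giving −¼ ln(0.994482) = 0.001383.
d = 0.431293 + 0.001383 = 0.432676.

0.433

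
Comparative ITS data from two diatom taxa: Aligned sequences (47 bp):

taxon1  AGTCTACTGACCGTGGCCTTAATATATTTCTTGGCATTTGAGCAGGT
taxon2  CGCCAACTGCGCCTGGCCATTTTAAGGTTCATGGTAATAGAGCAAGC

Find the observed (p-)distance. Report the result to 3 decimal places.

0.383

The sequences differ at 18 of 47 positions.
p = 18/47 = 0.382978… ≈ 0.383 (to 3 d.p.).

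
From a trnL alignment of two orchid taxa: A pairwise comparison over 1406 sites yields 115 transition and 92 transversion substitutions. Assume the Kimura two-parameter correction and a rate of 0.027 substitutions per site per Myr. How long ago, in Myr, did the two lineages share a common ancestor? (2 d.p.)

3.06

P = 115/1406 ≈ 0.081792 and Q = 92/1406 ≈ 0.065434.
Under the Kimura two-parameter model, d = −½ ln(1 − 2P − Q) − ¼ ln(1 − 2Q).
1 − 2P − Q = 0.770982, giving −½ ln(0.770982) = 0.130045.
1 − 2Q = 0.869132, giving −¼ ln(0.869132) = 0.035065.
d = 0.130045 + 0.035065 = 0.165110.
Under a molecular clock d = 2μt, so t = d/(2μ) = 0.165110 / (2 × 0.027) = 3.06 Myr.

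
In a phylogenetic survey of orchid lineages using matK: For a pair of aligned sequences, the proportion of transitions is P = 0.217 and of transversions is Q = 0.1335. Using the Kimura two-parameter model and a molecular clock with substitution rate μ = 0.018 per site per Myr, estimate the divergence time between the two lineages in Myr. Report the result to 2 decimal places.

Under the Kimura two-parameter model, d = −½ ln(1 − 2P − Q) − ¼ ln(1 − 2Q).
1 − 2P − Q = 0.4325, giving −½ ln(0.4325) = 0.419086.
1 − 2Q = 0.733, giving −¼ ln(0.733) = 0.077652.
d = 0.419086 + 0.077652 = 0.496738.
Under a molecular clock d = 2μt, so t = d/(2μ) = 0.496738 / (2 × 0.018) = 13.80 Myr.

13.80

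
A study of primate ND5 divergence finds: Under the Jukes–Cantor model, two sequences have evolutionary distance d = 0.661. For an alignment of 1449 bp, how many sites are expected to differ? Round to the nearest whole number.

Invert JC69: p = (3/4)(1 − e^(−4d/3)) = 0.75 × (1 − e^(-0.881333)) = 0.75 × (1 − 0.414230) = 0.439328.
Expected differing sites = pL ≈ 0.439328 × 1449 = 636.586272 ≈ 637.

637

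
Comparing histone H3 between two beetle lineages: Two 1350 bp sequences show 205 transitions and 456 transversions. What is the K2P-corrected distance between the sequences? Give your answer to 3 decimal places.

P = 205/1350 ≈ 0.151852 and Q = 456/1350 ≈ 0.337778.
Under the Kimura two-parameter model, d = −½ ln(1 − 2P − Q) − ¼ ln(1 − 2Q).
1 − 2P − Q = 0.358518, giving −½ ln(0.358518) = 0.512888.
1 − 2Q = 0.324444, giving −¼ ln(0.324444) = 0.281411.
d = 0.512888 + 0.281411 = 0.794299.

0.794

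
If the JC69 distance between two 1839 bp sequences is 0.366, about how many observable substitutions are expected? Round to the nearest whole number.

533

Invert JC69: p = (3/4)(1 − e^(−4d/3)) = 0.75 × (1 − e^(-0.488)) = 0.75 × (1 − 0.613853) = 0.289610.
Expected differing sites = pL ≈ 0.289610 × 1839 = 532.59279 ≈ 533.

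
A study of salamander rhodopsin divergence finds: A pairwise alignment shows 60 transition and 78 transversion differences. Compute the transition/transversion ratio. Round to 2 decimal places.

0.77

R = 60/78 = 0.769230… ≈ 0.77 (to 2 d.p.).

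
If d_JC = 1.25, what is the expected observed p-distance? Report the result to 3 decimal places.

0.608

p = (3/4)(1 − e^(−4d/3)) = 0.75 × (1 − e^(-1.666667)) = 0.75 × (1 − 0.188876) = 0.608343.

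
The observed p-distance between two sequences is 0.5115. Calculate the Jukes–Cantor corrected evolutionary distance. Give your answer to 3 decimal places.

0.859

d = −(3/4) ln(1 − 4p/3) = −0.75 ln(1 − 0.682) = −0.75 ln(0.318)
  = −0.75 × (-1.145704) = 0.859278 substitutions/site.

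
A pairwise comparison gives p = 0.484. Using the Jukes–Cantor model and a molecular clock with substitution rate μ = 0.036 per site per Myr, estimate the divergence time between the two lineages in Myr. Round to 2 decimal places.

10.80

d = −(3/4) ln(1 − 4p/3) = −0.75 ln(1 − 0.645333) = −0.75 ln(0.354667)
  = −0.75 × (-1.036576) = 0.777432 substitutions/site.
Under a molecular clock d = 2μt, so t = d/(2μ) = 0.777432 / (2 × 0.036) = 10.80 Myr.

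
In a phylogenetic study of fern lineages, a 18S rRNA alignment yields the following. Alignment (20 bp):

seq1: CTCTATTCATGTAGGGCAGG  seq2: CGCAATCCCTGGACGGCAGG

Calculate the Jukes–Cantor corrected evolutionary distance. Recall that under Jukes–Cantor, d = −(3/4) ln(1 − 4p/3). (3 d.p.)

The sequences differ at 6 of 20 sites (2, 4, 7, 9, 12, 14), so p = 6/20 = 0.3.
d = −(3/4) ln(1 − 4p/3) = −0.75 ln(1 − 0.4) = −0.75 ln(0.6)
  = −0.75 × (-0.510826) = 0.383120 substitutions/site.

0.383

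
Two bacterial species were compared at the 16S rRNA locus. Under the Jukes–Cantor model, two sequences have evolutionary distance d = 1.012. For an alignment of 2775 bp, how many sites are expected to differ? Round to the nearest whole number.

Invert JC69: p = (3/4)(1 − e^(−4d/3)) = 0.75 × (1 − e^(-1.349333)) = 0.75 × (1 − 0.259413) = 0.555440.
Expected differing sites = pL ≈ 0.555440 × 2775 = 1541.346 ≈ 1541.

1541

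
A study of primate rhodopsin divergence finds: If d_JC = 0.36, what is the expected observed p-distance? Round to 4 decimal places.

p = (3/4)(1 − e^(−4d/3)) = 0.75 × (1 − e^(-0.48)) = 0.75 × (1 − 0.618783) = 0.285913.

0.2859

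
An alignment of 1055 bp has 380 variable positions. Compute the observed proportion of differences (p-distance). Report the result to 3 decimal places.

0.360

p = 380/1055 = 0.360189… ≈ 0.360 (to 3 d.p.).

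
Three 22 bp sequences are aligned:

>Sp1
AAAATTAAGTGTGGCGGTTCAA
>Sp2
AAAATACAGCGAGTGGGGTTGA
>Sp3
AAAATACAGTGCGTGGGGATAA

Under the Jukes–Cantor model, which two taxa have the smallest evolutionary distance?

Sp2 and Sp3

Sp1–Sp2: 9/22 differ, p = 0.409, d = 0.591.
Sp1–Sp3: 8/22 differ, p = 0.364, d = 0.497.
Sp2–Sp3: 4/22 differ, p = 0.182, d = 0.208.
The smallest distance is between Sp2 and Sp3.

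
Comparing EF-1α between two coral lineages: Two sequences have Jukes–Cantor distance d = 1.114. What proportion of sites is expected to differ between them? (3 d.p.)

p = (3/4)(1 − e^(−4d/3)) = 0.75 × (1 − e^(-1.485333)) = 0.75 × (1 − 0.226427) = 0.580180.

0.580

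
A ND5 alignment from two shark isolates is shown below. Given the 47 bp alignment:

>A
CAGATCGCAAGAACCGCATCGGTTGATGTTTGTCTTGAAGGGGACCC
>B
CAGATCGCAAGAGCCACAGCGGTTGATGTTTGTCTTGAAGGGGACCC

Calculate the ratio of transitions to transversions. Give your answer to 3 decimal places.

2.000

Transitions are A↔G and C↔T; transversions are all other mismatches.
Transitions: 2. Transversions: 1.
R = 2/1 = 2.000.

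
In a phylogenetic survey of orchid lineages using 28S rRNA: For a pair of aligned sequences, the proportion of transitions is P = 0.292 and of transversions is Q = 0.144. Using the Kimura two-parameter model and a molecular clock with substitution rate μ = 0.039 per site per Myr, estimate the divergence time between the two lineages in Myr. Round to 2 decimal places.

9.43

Under the Kimura two-parameter model, d = −½ ln(1 − 2P − Q) − ¼ ln(1 − 2Q).
1 − 2P − Q = 0.272, giving −½ ln(0.272) = 0.650977.
1 − 2Q = 0.712, giving −¼ ln(0.712) = 0.084919.
d = 0.650977 + 0.084919 = 0.735896.
Under a molecular clock d = 2μt, so t = d/(2μ) = 0.735896 / (2 × 0.039) = 9.43 Myr.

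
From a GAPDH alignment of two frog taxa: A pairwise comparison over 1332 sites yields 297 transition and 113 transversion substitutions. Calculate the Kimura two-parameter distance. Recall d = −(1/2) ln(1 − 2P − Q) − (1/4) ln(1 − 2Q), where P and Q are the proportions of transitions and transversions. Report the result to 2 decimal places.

P = 297/1332 ≈ 0.222973 and Q = 113/1332 ≈ 0.084835.
Under the Kimura two-parameter model, d = −½ ln(1 − 2P − Q) − ¼ ln(1 − 2Q).
1 − 2P − Q = 0.469219, giving −½ ln(0.469219) = 0.378343.
1 − 2Q = 0.83033, giving −¼ ln(0.83033) = 0.046483.
d = 0.378343 + 0.046483 = 0.424826.

0.42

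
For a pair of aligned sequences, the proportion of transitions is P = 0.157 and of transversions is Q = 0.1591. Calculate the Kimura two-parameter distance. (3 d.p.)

0.416

Under the Kimura two-parameter model, d = −½ ln(1 − 2P − Q) − ¼ ln(1 − 2Q).
1 − 2P − Q = 0.5269, giving −½ ln(0.5269) = 0.320372.
1 − 2Q = 0.6818, giving −¼ ln(0.6818) = 0.095755.
d = 0.320372 + 0.095755 = 0.416127.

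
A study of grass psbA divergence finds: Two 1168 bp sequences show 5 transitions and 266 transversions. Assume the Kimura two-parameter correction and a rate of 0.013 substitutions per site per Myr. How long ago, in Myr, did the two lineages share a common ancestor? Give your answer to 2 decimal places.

11.03

P = 5/1168 ≈ 0.004281 and Q = 266/1168 ≈ 0.22774.
Under the Kimura two-parameter model, d = −½ ln(1 − 2P − Q) − ¼ ln(1 − 2Q).
1 − 2P − Q = 0.763698, giving −½ ln(0.763698) = 0.134791.
1 − 2Q = 0.54452, giving −¼ ln(0.54452) = 0.151963.
d = 0.134791 + 0.151963 = 0.286754.
Under a molecular clock d = 2μt, so t = d/(2μ) = 0.286754 / (2 × 0.013) = 11.03 Myr.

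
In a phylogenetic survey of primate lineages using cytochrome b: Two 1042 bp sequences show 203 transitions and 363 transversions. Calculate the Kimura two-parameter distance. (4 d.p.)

0.9680

P = 203/1042 ≈ 0.194818 and Q = 363/1042 ≈ 0.348369.
Under the Kimura two-parameter model, d = −½ ln(1 − 2P − Q) − ¼ ln(1 − 2Q).
1 − 2P − Q = 0.261995, giving −½ ln(0.261995) = 0.669715.
1 − 2Q = 0.303262, giving −¼ ln(0.303262) = 0.298290.
d = 0.669715 + 0.298290 = 0.968005.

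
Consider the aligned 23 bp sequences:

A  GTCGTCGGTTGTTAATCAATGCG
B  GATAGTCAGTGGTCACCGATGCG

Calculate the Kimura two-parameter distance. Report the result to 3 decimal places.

Of 23 sites, 6 differences are transitions and 6 are transversions, so P = 6/23 ≈ 0.26087 and Q = 6/23 ≈ 0.26087.
Under the Kimura two-parameter model, d = −½ ln(1 − 2P − Q) − ¼ ln(1 − 2Q).
1 − 2P − Q = 0.21739, giving −½ ln(0.21739) = 0.763031.
1 − 2Q = 0.47826, giving −¼ ln(0.47826) = 0.184400.
d = 0.763031 + 0.184400 = 0.947431.

0.947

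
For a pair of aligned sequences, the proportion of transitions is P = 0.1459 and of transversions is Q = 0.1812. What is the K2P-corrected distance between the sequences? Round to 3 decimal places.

0.433

Under the Kimura two-parameter model, d = −½ ln(1 − 2P − Q) − ¼ ln(1 − 2Q).
1 − 2P − Q = 0.527, giving −½ ln(0.527) = 0.320277.
1 − 2Q = 0.6376, giving −¼ ln(0.6376) = 0.112511.
d = 0.320277 + 0.112511 = 0.432788.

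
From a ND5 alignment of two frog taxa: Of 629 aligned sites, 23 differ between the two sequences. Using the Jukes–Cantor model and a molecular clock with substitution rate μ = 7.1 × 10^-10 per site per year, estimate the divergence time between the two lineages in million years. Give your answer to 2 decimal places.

26.40

p = 23/629 ≈ 0.036566.
d = −(3/4) ln(1 − 4p/3) = −0.75 ln(1 − 0.048755) = −0.75 ln(0.951245)
  = −0.75 × (-0.049984) = 0.037488 substitutions/site.
Under a molecular clock d = 2μt, so t = d/(2μ) = 0.037488 / (2 × 7.1 × 10^-10) = 26.40 million years.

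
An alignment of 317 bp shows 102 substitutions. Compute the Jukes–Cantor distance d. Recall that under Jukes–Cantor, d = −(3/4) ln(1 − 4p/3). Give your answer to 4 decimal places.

0.4203

p = 102/317 ≈ 0.321767.
d = −(3/4) ln(1 − 4p/3) = −0.75 ln(1 − 0.429023) = −0.75 ln(0.570977)
  = −0.75 × (-0.560406) = 0.420305 substitutions/site.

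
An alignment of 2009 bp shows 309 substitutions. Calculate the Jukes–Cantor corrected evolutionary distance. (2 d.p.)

0.17

p = 309/2009 ≈ 0.153808.
d = −(3/4) ln(1 − 4p/3) = −0.75 ln(1 − 0.205077) = −0.75 ln(0.794923)
  = −0.75 × (-0.229510) = 0.172133 substitutions/site.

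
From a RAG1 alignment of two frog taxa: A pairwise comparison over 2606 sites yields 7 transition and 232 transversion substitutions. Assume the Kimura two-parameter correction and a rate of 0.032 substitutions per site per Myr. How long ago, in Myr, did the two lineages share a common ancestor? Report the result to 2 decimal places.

P = 7/2606 ≈ 0.002686 and Q = 232/2606 ≈ 0.089025.
Under the Kimura two-parameter model, d = −½ ln(1 − 2P − Q) − ¼ ln(1 − 2Q).
1 − 2P − Q = 0.905603, giving −½ ln(0.905603) = 0.049577.
1 − 2Q = 0.82195, giving −¼ ln(0.82195) = 0.049019.
d = 0.049577 + 0.049019 = 0.098596.
Under a molecular clock d = 2μt, so t = d/(2μ) = 0.098596 / (2 × 0.032) = 1.54 Myr.

1.54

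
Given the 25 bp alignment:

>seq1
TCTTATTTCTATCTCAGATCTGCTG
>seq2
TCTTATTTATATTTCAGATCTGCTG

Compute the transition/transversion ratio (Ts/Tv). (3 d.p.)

Transitions are A↔G and C↔T; transversions are all other mismatches.
Transitions: 1. Transversions: 1.
R = 1/1 = 1.000.

1.000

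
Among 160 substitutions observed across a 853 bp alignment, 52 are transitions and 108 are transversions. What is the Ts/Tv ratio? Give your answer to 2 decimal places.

0.48

R = 52/108 = 0.481481… ≈ 0.48 (to 2 d.p.).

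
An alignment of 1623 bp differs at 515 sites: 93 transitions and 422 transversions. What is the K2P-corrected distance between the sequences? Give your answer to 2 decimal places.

P = 93/1623 ≈ 0.057301 and Q = 422/1623 ≈ 0.260012.
Under the Kimura two-parameter model, d = −½ ln(1 − 2P − Q) − ¼ ln(1 − 2Q).
1 − 2P − Q = 0.625386, giving −½ ln(0.625386) = 0.234693.
1 − 2Q = 0.479976, giving −¼ ln(0.479976) = 0.183505.
d = 0.234693 + 0.183505 = 0.418198.

0.42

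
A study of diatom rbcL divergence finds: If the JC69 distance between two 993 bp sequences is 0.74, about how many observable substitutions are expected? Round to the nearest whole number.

Invert JC69: p = (3/4)(1 − e^(−4d/3)) = 0.75 × (1 − e^(-0.986667)) = 0.75 × (1 − 0.372817) = 0.470387.
Expected differing sites = pL ≈ 0.470387 × 993 = 467.094291 ≈ 467.

467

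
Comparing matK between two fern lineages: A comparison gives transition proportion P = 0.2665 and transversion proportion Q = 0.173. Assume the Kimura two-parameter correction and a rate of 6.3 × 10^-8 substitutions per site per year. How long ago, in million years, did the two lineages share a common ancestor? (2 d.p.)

Under the Kimura two-parameter model, d = −½ ln(1 − 2P − Q) − ¼ ln(1 − 2Q).
1 − 2P − Q = 0.294, giving −½ ln(0.294) = 0.612088.
1 − 2Q = 0.654, giving −¼ ln(0.654) = 0.106162.
d = 0.612088 + 0.106162 = 0.718250.
Under a molecular clock d = 2μt, so t = d/(2μ) = 0.718250 / (2 × 6.3 × 10^-8) = 5.70 million years.

5.70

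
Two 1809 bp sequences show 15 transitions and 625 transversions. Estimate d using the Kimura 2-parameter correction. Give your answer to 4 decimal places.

P = 15/1809 ≈ 0.008292 and Q = 625/1809 ≈ 0.345495.
Under the Kimura two-parameter model, d = −½ ln(1 − 2P − Q) − ¼ ln(1 − 2Q).
1 − 2P − Q = 0.637921, giving −½ ln(0.637921) = 0.224770.
1 − 2Q = 0.30901, giving −¼ ln(0.30901) = 0.293595.
d = 0.224770 + 0.293595 = 0.518365.

0.5184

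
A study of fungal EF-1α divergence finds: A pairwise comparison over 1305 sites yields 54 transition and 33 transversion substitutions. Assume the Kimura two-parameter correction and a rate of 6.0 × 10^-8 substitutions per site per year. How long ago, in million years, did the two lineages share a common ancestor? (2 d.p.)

P = 54/1305 ≈ 0.041379 and Q = 33/1305 ≈ 0.025287.
Under the Kimura two-parameter model, d = −½ ln(1 − 2P − Q) − ¼ ln(1 − 2Q).
1 − 2P − Q = 0.891955, giving −½ ln(0.891955) = 0.057170.
1 − 2Q = 0.949426, giving −¼ ln(0.949426) = 0.012974.
d = 0.057170 + 0.012974 = 0.070144.
Under a molecular clock d = 2μt, so t = d/(2μ) = 0.070144 / (2 × 6.0 × 10^-8) = 0.58 million years.

0.58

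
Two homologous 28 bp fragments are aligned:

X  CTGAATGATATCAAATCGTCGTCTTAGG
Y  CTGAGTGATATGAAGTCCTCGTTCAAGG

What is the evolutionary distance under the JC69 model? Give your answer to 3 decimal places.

0.304

The sequences differ at 7 of 28 sites (5, 12, 15, 18, 23, 24, 25), so p = 7/28 = 0.25.
d = −(3/4) ln(1 − 4p/3) = −0.75 ln(1 − 0.333333) = −0.75 ln(0.666667)
  = −0.75 × (-0.405465) = 0.304099 substitutions/site.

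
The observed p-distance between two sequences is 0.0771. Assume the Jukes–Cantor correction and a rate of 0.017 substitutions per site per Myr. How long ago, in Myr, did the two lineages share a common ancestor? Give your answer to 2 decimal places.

2.39

d = −(3/4) ln(1 − 4p/3) = −0.75 ln(1 − 0.1028) = −0.75 ln(0.8972)
  = −0.75 × (-0.108476) = 0.081357 substitutions/site.
Under a molecular clock d = 2μt, so t = d/(2μ) = 0.081357 / (2 × 0.017) = 2.39 Myr.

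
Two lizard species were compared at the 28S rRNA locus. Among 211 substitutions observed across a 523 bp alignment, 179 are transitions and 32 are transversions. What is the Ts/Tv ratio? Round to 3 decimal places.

R = 179/32 = 5.59375 ≈ 5.594 (to 3 d.p.).

5.594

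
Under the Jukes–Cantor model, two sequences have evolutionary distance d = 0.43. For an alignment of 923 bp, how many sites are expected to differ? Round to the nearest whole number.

302

Invert JC69: p = (3/4)(1 − e^(−4d/3)) = 0.75 × (1 − e^(-0.573333)) = 0.75 × (1 − 0.563644) = 0.327267.
Expected differing sites = pL ≈ 0.327267 × 923 = 302.067441 ≈ 302.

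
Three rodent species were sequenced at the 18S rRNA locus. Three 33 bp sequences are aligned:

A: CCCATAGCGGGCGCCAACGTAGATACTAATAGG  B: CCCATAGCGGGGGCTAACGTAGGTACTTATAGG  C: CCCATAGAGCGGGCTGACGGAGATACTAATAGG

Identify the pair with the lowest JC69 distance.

A–B: 4/33 differ, p = 0.121, d = 0.132.
A–C: 6/33 differ, p = 0.182, d = 0.208.
B–C: 6/33 differ, p = 0.182, d = 0.208.
The smallest distance is between A and B.

A and B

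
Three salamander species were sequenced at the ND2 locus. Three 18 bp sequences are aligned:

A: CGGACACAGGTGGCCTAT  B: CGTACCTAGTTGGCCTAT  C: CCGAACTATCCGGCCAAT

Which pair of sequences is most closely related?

A and B

A–B: 4/18 differ, p = 0.222, d = 0.264.
A–C: 8/18 differ, p = 0.444, d = 0.673.
B–C: 7/18 differ, p = 0.389, d = 0.548.
The smallest distance is between A and B.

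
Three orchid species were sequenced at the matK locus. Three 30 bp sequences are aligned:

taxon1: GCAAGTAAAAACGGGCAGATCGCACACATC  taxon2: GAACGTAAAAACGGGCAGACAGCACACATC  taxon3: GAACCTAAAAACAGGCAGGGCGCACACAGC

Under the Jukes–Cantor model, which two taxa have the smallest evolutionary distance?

taxon1–taxon2: 4/30 differ, p = 0.133, d = 0.147.
taxon1–taxon3: 7/30 differ, p = 0.233, d = 0.280.
taxon2–taxon3: 6/30 differ, p = 0.200, d = 0.233.
The smallest distance is between taxon1 and taxon2.

taxon1 and taxon2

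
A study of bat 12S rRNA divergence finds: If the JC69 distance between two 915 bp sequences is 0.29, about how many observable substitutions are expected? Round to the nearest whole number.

Invert JC69: p = (3/4)(1 − e^(−4d/3)) = 0.75 × (1 − e^(-0.386667)) = 0.75 × (1 − 0.679317) = 0.240512.
Expected differing sites = pL ≈ 0.240512 × 915 = 220.06848 ≈ 220.

220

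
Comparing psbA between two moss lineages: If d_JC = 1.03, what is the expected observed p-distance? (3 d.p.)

0.560

p = (3/4)(1 − e^(−4d/3)) = 0.75 × (1 − e^(-1.373333)) = 0.75 × (1 − 0.253261) = 0.560054.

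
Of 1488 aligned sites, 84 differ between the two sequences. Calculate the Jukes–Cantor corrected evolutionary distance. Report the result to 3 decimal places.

0.059

p = 84/1488 ≈ 0.056452.
d = −(3/4) ln(1 − 4p/3) = −0.75 ln(1 − 0.075269) = −0.75 ln(0.924731)
  = −0.75 × (-0.078252) = 0.058689 substitutions/site.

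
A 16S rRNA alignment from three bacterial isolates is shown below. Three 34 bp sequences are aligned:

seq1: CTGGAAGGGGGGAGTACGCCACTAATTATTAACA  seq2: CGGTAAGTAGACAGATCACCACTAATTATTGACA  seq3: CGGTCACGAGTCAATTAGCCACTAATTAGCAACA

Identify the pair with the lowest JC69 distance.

seq1–seq2: 10/34 differ, p = 0.294, d = 0.373.
seq1–seq3: 12/34 differ, p = 0.353, d = 0.477.
seq2–seq3: 11/34 differ, p = 0.324, d = 0.423.
The smallest distance is between seq1 and seq2.

seq1 and seq2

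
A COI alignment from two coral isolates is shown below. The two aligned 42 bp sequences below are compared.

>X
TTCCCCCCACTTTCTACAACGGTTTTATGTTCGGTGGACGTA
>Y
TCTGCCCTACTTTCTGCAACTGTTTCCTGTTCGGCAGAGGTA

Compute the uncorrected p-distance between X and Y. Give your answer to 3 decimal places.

The sequences differ at 11 of 42 positions.
p = 11/42 = 0.261904… ≈ 0.262 (to 3 d.p.).

0.262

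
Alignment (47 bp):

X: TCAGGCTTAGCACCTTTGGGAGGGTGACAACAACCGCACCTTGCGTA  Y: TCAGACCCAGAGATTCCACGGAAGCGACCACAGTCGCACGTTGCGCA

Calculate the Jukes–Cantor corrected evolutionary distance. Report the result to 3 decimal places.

0.628

The sequences differ at 20 of 47 sites, so p = 20/47 ≈ 0.425532.
d = −(3/4) ln(1 − 4p/3) = −0.75 ln(1 − 0.567376) = −0.75 ln(0.432624)
  = −0.75 × (-0.837886) = 0.628415 substitutions/site.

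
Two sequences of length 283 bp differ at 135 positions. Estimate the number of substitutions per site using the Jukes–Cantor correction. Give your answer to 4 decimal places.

0.7580

p = 135/283 ≈ 0.477032.
d = −(3/4) ln(1 − 4p/3) = −0.75 ln(1 − 0.636043) = −0.75 ln(0.363957)
  = −0.75 × (-1.010720) = 0.758040 substitutions/site.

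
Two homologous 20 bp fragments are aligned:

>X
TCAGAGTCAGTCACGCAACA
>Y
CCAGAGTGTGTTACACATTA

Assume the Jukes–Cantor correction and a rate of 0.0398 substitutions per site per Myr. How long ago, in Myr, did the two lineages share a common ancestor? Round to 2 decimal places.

The sequences differ at 7 of 20 sites (1, 8, 9, 12, 15, 18, 19), so p = 7/20 = 0.35.
d = −(3/4) ln(1 − 4p/3) = −0.75 ln(1 − 0.466667) = −0.75 ln(0.533333)
  = −0.75 × (-0.628609) = 0.471457 substitutions/site.
Under a molecular clock d = 2μt, so t = d/(2μ) = 0.471457 / (2 × 0.0398) = 5.92 Myr.

5.92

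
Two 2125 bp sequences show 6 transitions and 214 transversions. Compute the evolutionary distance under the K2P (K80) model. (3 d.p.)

P = 6/2125 ≈ 0.002824 and Q = 214/2125 ≈ 0.100706.
Under the Kimura two-parameter model, d = −½ ln(1 − 2P − Q) − ¼ ln(1 − 2Q).
1 − 2P − Q = 0.893646, giving −½ ln(0.893646) = 0.056223.
1 − 2Q = 0.798588, giving −¼ ln(0.798588) = 0.056228.
d = 0.056223 + 0.056228 = 0.112451.

0.112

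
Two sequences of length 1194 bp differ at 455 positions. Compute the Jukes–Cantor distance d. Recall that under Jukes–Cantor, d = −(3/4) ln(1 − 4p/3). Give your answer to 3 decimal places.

p = 455/1194 ≈ 0.381072.
d = −(3/4) ln(1 − 4p/3) = −0.75 ln(1 − 0.508096) = −0.75 ln(0.491904)
  = −0.75 × (-0.709472) = 0.532104 substitutions/site.

0.532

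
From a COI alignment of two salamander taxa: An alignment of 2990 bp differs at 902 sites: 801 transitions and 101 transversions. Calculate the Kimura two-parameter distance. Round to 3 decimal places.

P = 801/2990 ≈ 0.267893 and Q = 101/2990 ≈ 0.033779.
Under the Kimura two-parameter model, d = −½ ln(1 − 2P − Q) − ¼ ln(1 − 2Q).
1 − 2P − Q = 0.430435, giving −½ ln(0.430435) = 0.421479.
1 − 2Q = 0.932442, giving −¼ ln(0.932442) = 0.017487.
d = 0.421479 + 0.017487 = 0.438966.

0.439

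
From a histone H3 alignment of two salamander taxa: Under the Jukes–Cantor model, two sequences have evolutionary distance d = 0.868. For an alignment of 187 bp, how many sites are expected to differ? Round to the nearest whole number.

Invert JC69: p = (3/4)(1 − e^(−4d/3)) = 0.75 × (1 − e^(-1.157333)) = 0.75 × (1 − 0.314323) = 0.514258.
Expected differing sites = pL ≈ 0.514258 × 187 = 96.166246 ≈ 96.

96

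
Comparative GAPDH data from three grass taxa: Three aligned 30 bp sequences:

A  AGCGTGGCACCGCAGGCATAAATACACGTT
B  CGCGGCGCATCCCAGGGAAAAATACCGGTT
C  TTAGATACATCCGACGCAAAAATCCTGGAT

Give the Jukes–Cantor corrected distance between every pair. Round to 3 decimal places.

A–B: 9/30 sites differ → p = 0.3, d = −0.75 ln(1 − 0.4) = 0.383119 ≈ 0.383.
A–C: 15/30 sites differ → p = 0.5, d = −0.75 ln(1 − 0.666667) = 0.823960 ≈ 0.824.
B–C: 12/30 sites differ → p = 0.4, d = −0.75 ln(1 − 0.533333) = 0.571605 ≈ 0.572.

d(A,B) = 0.383, d(A,C) = 0.824, d(B,C) = 0.572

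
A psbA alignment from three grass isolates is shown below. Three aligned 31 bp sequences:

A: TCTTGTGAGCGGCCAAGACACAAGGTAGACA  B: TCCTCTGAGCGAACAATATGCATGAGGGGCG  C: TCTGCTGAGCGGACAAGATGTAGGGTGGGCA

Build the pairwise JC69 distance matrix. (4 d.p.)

d(A,B) = 0.6143, d(A,C) = 0.3672, d(B,C) = 0.3672

A–B: 13/31 sites differ → p ≈ 0.419355, d = −0.75 ln(1 − 0.55914) = 0.614271 ≈ 0.6143.
A–C: 9/31 sites differ → p ≈ 0.290323, d = −0.75 ln(1 − 0.387097) = 0.367161 ≈ 0.3672.
B–C: 9/31 sites differ → p ≈ 0.290323, d = −0.75 ln(1 − 0.387097) = 0.367161 ≈ 0.3672.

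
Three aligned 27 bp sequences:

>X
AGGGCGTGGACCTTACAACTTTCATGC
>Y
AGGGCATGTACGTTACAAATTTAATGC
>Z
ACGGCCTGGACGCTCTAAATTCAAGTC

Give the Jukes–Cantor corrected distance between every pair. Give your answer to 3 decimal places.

d(X,Y) = 0.213, d(X,Z) = 0.588, d(Y,Z) = 0.441

X–Y: 5/27 sites differ → p ≈ 0.185185, d = −0.75 ln(1 − 0.246913) = 0.212681 ≈ 0.213.
X–Z: 11/27 sites differ → p ≈ 0.407407, d = −0.75 ln(1 − 0.543209) = 0.587647 ≈ 0.588.
Y–Z: 9/27 sites differ → p ≈ 0.333333, d = −0.75 ln(1 − 0.444444) = 0.440839 ≈ 0.441.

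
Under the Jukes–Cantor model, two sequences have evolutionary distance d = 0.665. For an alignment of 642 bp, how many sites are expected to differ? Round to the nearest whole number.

283

Invert JC69: p = (3/4)(1 − e^(−4d/3)) = 0.75 × (1 − e^(-0.886667)) = 0.75 × (1 − 0.412027) = 0.440980.
Expected differing sites = pL ≈ 0.440980 × 642 = 283.10916 ≈ 283.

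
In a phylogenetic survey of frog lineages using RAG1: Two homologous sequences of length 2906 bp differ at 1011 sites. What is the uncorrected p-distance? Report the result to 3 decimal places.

0.348

p = 1011/2906 = 0.347900… ≈ 0.348 (to 3 d.p.).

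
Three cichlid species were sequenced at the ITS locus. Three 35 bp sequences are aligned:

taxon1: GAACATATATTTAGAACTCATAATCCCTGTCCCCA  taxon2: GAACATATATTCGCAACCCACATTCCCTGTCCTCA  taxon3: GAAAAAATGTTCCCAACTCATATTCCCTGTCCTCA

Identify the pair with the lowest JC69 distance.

taxon2 and taxon3

taxon1–taxon2: 7/35 differ, p = 0.200, d = 0.233.
taxon1–taxon3: 8/35 differ, p = 0.229, d = 0.273.
taxon2–taxon3: 6/35 differ, p = 0.171, d = 0.195.
The smallest distance is between taxon2 and taxon3.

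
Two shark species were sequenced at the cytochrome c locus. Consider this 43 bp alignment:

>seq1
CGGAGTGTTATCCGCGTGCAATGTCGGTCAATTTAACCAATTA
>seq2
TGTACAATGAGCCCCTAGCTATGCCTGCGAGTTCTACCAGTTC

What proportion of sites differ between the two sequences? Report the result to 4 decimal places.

The sequences differ at 20 of 43 positions.
p = 20/43 = 0.465116… ≈ 0.4651 (to 4 d.p.).

0.4651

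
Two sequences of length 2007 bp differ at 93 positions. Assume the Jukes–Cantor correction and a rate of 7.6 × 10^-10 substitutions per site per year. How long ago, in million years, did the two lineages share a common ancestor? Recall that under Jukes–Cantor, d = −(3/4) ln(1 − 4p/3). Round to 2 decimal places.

31.47

p = 93/2007 ≈ 0.046338.
d = −(3/4) ln(1 − 4p/3) = −0.75 ln(1 − 0.061784) = −0.75 ln(0.938216)
  = −0.75 × (-0.063775) = 0.047831 substitutions/site.
Under a molecular clock d = 2μt, so t = d/(2μ) = 0.047831 / (2 × 7.6 × 10^-10) = 31.47 million years.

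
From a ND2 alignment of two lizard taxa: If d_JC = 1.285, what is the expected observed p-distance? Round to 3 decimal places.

p = (3/4)(1 − e^(−4d/3)) = 0.75 × (1 − e^(-1.713333)) = 0.75 × (1 − 0.180264) = 0.614802.

0.615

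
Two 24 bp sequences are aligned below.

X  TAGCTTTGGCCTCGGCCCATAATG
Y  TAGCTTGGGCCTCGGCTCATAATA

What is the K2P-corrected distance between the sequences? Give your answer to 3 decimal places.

Of 24 sites, 2 differences are transitions and 1 are transversions, so P = 2/24 ≈ 0.083333 and Q = 1/24 ≈ 0.041667.
Under the Kimura two-parameter model, d = −½ ln(1 − 2P − Q) − ¼ ln(1 − 2Q).
1 − 2P − Q = 0.791667, giving −½ ln(0.791667) = 0.116807.
1 − 2Q = 0.916666, giving −¼ ln(0.916666) = 0.021753.
d = 0.116807 + 0.021753 = 0.138560.

0.139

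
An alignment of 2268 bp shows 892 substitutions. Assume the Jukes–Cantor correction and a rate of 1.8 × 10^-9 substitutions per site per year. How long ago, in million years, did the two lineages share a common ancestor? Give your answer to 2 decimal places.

p = 892/2268 ≈ 0.393298.
d = −(3/4) ln(1 − 4p/3) = −0.75 ln(1 − 0.524397) = −0.75 ln(0.475603)
  = −0.75 × (-0.743172) = 0.557379 substitutions/site.
Under a molecular clock d = 2μt, so t = d/(2μ) = 0.557379 / (2 × 1.8 × 10^-9) = 154.83 million years.

154.83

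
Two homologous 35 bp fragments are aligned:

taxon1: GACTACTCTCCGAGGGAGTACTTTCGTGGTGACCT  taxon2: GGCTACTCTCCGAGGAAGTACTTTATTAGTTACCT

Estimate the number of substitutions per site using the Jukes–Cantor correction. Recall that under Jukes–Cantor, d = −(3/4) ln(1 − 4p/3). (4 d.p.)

0.1946

The sequences differ at 6 of 35 sites (2, 16, 25, 26, 28, 31), so p = 6/35 ≈ 0.171429.
d = −(3/4) ln(1 − 4p/3) = −0.75 ln(1 − 0.228572) = −0.75 ln(0.771428)
  = −0.75 × (-0.259512) = 0.194634 substitutions/site.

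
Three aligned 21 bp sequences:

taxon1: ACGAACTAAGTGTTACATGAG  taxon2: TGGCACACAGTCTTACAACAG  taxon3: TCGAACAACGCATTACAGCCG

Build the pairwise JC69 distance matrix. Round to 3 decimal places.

d(taxon1,taxon2) = 0.532, d(taxon1,taxon3) = 0.532, d(taxon2,taxon3) = 0.532

taxon1–taxon2: 8/21 sites differ → p ≈ 0.380952, d = −0.75 ln(1 − 0.507936) = 0.531860 ≈ 0.532.
taxon1–taxon3: 8/21 sites differ → p ≈ 0.380952, d = −0.75 ln(1 − 0.507936) = 0.531860 ≈ 0.532.
taxon2–taxon3: 8/21 sites differ → p ≈ 0.380952, d = −0.75 ln(1 − 0.507936) = 0.531860 ≈ 0.532.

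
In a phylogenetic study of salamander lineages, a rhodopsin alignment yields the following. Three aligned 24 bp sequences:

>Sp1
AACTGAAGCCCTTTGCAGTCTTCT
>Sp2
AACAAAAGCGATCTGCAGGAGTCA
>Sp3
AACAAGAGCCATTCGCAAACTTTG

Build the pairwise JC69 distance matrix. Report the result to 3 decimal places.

Sp1–Sp2: 9/24 sites differ → p = 0.375, d = −0.75 ln(1 − 0.5) = 0.519860 ≈ 0.520.
Sp1–Sp3: 9/24 sites differ → p = 0.375, d = −0.75 ln(1 − 0.5) = 0.519860 ≈ 0.520.
Sp2–Sp3: 10/24 sites differ → p ≈ 0.416667, d = −0.75 ln(1 − 0.555556) = 0.608198 ≈ 0.608.

d(Sp1,Sp2) = 0.520, d(Sp1,Sp3) = 0.520, d(Sp2,Sp3) = 0.608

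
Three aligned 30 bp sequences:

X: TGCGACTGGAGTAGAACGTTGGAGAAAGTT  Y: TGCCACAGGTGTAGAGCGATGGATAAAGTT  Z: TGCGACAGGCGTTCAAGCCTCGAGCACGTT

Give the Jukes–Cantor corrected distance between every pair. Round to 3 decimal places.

d(X,Y) = 0.233, d(X,Z) = 0.441, d(Y,Z) = 0.572

X–Y: 6/30 sites differ → p = 0.2, d = −0.75 ln(1 − 0.266667) = 0.232617 ≈ 0.233.
X–Z: 10/30 sites differ → p ≈ 0.333333, d = −0.75 ln(1 − 0.444444) = 0.440839 ≈ 0.441.
Y–Z: 12/30 sites differ → p = 0.4, d = −0.75 ln(1 − 0.533333) = 0.571605 ≈ 0.572.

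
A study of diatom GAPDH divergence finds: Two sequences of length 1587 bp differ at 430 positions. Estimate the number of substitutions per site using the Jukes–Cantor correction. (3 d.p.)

0.336

p = 430/1587 ≈ 0.270951.
d = −(3/4) ln(1 − 4p/3) = −0.75 ln(1 − 0.361268) = −0.75 ln(0.638732)
  = −0.75 × (-0.448270) = 0.336203 substitutions/site.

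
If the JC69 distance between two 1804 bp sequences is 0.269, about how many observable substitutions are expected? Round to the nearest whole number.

Invert JC69: p = (3/4)(1 − e^(−4d/3)) = 0.75 × (1 − e^(-0.358667)) = 0.75 × (1 − 0.698607) = 0.226045.
Expected differing sites = pL ≈ 0.226045 × 1804 = 407.78518 ≈ 408.

408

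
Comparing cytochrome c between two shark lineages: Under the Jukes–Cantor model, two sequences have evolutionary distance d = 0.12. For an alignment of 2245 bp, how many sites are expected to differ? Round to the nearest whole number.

249

Invert JC69: p = (3/4)(1 − e^(−4d/3)) = 0.75 × (1 − e^(-0.16)) = 0.75 × (1 − 0.852144) = 0.110892.
Expected differing sites = pL ≈ 0.110892 × 2245 = 248.95254 ≈ 249.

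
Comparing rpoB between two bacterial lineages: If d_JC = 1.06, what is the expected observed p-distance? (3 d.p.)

p = (3/4)(1 − e^(−4d/3)) = 0.75 × (1 − e^(-1.413333)) = 0.75 × (1 − 0.243331) = 0.567502.

0.568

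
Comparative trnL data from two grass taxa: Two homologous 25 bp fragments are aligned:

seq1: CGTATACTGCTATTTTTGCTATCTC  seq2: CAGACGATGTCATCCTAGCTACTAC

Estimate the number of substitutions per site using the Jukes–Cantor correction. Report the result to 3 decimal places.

0.886

The sequences differ at 13 of 25 sites, so p = 13/25 = 0.52.
d = −(3/4) ln(1 − 4p/3) = −0.75 ln(1 − 0.693333) = −0.75 ln(0.306667)
  = −0.75 × (-1.181993) = 0.886495 substitutions/site.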